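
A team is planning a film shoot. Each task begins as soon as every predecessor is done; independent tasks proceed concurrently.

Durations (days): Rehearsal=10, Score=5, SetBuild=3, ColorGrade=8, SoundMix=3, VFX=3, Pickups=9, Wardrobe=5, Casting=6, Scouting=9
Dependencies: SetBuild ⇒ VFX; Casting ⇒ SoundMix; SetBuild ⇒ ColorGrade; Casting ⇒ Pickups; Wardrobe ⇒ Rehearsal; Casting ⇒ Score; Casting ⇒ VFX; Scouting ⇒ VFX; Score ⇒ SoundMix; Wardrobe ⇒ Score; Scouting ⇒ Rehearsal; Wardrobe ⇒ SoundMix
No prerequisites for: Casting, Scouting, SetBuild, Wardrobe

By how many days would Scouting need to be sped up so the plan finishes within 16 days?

Current finish: 19 days; target: 16.
Scouting is on every critical path, so each day cut from Scouting cuts the finish by one (this holds down to a finish of 15).
Need 19 − 16 = 3 days off Scouting → Scouting becomes 6 days, finish becomes 16.

3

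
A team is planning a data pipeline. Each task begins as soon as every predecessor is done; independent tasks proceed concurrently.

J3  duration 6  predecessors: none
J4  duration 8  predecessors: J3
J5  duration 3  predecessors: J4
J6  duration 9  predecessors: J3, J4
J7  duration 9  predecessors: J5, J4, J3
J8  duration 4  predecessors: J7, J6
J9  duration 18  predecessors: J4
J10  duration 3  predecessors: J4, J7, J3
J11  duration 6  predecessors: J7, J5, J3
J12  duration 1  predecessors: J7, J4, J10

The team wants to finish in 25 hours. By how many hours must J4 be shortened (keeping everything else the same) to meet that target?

Current finish: 32 hours; target: 25.
J4 is on every critical path, so each hour cut from J4 cuts the finish by one (this holds down to a finish of 25).
Need 32 − 25 = 7 hours off J4 → J4 becomes 1 hour, finish becomes 25.

7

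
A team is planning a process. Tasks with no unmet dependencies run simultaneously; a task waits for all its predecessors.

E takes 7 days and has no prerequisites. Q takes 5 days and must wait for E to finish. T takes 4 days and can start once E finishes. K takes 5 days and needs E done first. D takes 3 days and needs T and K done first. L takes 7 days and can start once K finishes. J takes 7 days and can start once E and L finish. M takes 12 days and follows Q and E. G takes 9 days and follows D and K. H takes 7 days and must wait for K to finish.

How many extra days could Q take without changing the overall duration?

2

E→K→L→J = 7+5+7+7 = 26 sets the makespan at 26 days.
Longest path through Q: 24 days (earliest finish 12, latest finish 14).
Float = 26 − 24 = 2.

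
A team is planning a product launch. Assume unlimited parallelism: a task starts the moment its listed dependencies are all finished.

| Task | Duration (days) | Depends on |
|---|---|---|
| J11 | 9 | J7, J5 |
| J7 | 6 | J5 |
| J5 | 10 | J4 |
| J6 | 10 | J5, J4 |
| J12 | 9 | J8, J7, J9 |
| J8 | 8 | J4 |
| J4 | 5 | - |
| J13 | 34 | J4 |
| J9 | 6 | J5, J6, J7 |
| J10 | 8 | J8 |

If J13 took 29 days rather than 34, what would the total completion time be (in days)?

40

The binding path is J4→J5→J6→J9→J12 = 5+10+10+6+9 = 40; finish at 40 days.
J13 is off the critical path — its longest chain is 39 days, giving 1 of slack.
That remains the longest chain; total 40 days.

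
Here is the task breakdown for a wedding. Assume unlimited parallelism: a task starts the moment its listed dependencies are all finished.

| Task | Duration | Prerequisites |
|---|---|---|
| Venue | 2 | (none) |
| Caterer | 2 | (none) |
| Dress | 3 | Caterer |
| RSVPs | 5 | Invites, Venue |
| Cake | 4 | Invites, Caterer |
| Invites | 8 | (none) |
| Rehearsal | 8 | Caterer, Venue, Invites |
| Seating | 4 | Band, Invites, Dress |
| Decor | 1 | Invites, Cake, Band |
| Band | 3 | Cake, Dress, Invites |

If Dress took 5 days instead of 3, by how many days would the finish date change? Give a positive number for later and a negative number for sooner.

0

Baseline: Invites→Cake→Band→Seating = 8+4+3+4 = 19 → 19 days.
The longest path through Dress is only 12 days, so Dress has float 7.
The critical path is still Invites→Cake→Band→Seating; finish is now 19 days.
Change in finish: 19 − 19 = +0 days.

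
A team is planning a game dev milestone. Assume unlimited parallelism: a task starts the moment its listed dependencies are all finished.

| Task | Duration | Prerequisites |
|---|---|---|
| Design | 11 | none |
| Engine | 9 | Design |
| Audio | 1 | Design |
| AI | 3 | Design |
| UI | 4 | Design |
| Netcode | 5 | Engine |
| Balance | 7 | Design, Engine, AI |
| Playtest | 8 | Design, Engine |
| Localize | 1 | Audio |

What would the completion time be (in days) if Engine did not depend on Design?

Original critical path: Design→Engine→Playtest = 11+9+8 = 28 ⇒ 28 days.
Without Design→Engine, Engine's earliest start moves from 11 to 0.
After: Design→AI→Balance = 11+3+7 = 21 → 21 days.

21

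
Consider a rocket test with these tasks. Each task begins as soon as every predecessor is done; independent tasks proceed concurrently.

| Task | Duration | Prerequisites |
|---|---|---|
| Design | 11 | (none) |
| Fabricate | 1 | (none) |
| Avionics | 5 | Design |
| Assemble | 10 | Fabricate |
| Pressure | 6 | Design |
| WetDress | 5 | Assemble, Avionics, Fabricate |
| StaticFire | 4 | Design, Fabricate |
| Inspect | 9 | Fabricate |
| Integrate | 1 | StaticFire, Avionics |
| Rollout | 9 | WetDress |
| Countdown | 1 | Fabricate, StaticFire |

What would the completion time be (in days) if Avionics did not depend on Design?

Before: longest chain Design→Avionics→WetDress→Rollout = 11+5+5+9 = 30, finish 30.
Without Design→Avionics, Avionics's earliest start moves from 11 to 0.
After: Fabricate→Assemble→WetDress→Rollout = 1+10+5+9 = 25 → 25 days.

25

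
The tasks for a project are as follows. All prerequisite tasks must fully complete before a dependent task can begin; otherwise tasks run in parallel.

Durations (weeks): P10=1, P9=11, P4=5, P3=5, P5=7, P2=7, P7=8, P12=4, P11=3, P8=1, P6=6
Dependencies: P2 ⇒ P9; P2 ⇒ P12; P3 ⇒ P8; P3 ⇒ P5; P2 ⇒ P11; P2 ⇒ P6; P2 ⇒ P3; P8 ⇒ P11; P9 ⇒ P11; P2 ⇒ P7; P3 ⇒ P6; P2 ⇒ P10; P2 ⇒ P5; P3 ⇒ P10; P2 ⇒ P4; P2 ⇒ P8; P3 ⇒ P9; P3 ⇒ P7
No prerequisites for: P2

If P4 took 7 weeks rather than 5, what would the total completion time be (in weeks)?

26

Critical path before the change: P2→P3→P9→P11 = 7+5+11+3 = 26 giving 26 weeks.
The longest path through P4 is only 12 weeks, so P4 has float 14.
No other chain overtakes it, so the finish is 26 weeks.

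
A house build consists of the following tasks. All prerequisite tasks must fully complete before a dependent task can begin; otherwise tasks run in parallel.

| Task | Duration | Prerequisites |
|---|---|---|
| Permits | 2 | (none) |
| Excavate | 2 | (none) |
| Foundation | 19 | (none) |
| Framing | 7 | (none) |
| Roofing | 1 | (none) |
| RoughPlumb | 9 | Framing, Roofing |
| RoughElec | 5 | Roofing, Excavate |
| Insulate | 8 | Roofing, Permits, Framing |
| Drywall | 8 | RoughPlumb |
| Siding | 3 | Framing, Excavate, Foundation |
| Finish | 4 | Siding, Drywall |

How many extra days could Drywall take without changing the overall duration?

0

Critical path: Framing→RoughPlumb→Drywall→Finish = 7+9+8+4 = 28, so the finish is 28 days.
Longest path through Drywall: 28 days (earliest finish 24, latest finish 24).
So Drywall can slip 24 − 24 = 0 days.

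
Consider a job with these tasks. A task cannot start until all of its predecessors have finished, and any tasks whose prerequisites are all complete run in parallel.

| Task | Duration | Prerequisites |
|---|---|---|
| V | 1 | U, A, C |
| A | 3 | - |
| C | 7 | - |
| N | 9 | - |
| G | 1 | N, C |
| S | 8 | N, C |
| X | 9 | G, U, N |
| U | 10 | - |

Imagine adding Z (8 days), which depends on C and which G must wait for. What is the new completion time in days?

25

Originally the job takes 19 days.
With Z inserted, G now waits for max(N, C, Z).
New critical path: C→Z→G→X = 7+8+1+9 = 25 ⇒ 25 days.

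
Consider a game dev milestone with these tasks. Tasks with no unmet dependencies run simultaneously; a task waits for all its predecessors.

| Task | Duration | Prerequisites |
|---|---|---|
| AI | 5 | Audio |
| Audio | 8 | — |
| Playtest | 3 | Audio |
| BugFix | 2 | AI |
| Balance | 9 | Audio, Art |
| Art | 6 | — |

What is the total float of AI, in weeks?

Audio→Balance = 8+9 = 17 sets the makespan at 17 weeks.
Longest path through AI: 15 weeks (earliest finish 13, latest finish 15).
Float = 17 − 15 = 2.

2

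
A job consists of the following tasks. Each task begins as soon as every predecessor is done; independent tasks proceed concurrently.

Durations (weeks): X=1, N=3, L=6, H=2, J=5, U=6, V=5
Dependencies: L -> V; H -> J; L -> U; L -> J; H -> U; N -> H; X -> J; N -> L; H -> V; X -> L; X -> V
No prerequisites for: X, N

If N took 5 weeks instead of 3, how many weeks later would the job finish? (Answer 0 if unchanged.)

As given, the longest chain is N→L→U = 3+6+6 = 15, so the finish is 15 weeks.
N is on the critical path; changing it to 5 makes that path 17 weeks.
The critical path is still N→L→U; finish is now 17 weeks.
Change in finish: 17 − 15 = +2 weeks.

2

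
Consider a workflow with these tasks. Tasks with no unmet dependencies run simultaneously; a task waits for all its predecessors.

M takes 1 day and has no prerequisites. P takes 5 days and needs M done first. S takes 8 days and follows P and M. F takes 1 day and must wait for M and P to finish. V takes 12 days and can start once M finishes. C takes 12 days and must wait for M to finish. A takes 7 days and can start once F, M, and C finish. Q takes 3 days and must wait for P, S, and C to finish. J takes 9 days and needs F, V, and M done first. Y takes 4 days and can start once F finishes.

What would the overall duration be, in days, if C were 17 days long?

Baseline: M→V→J = 1+12+9 = 22 → 22 days.
C is off the critical path — its longest chain is 20 days, giving 2 of slack.
New critical path: M→C→A = 1+17+7 = 25 ⇒ 25 days.

25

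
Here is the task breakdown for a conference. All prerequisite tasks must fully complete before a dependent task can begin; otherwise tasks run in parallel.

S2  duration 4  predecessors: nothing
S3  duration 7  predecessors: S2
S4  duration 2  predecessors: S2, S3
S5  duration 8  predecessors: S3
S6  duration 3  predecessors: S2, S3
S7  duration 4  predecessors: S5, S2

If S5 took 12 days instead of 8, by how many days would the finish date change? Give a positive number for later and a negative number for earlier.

As given, the longest chain is S2→S3→S5→S7 = 4+7+8+4 = 23, so the finish is 23 days.
S5 lies on that path, so at 12 days the path becomes 27 days.
The critical path is still S2→S3→S5→S7; finish is now 27 days.
Change in finish: 27 − 23 = +4 days.

4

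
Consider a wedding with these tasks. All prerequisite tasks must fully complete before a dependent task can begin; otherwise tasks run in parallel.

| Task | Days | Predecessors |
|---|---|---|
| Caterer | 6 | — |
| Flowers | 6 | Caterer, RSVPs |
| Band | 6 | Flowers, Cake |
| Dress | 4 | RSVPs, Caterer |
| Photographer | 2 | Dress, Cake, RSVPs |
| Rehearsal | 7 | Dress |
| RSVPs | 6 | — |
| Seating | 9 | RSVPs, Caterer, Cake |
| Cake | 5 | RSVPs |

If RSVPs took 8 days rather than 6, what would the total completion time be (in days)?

Baseline: RSVPs→Cake→Seating = 6+5+9 = 20 → 20 days.
RSVPs lies on that path, so at 8 days the path becomes 22 days.
That remains the longest chain; total 22 days.

22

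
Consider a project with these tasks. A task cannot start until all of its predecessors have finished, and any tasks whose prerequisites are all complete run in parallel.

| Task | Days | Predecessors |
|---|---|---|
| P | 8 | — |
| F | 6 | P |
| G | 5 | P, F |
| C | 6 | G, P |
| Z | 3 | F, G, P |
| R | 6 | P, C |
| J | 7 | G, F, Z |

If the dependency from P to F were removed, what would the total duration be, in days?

With the dependency in place, P→F→G→C→R = 8+6+5+6+6 = 31 sets the finish at 31 days.
Without P→F, F's earliest start moves from 8 to 0.
New critical path: P→G→C→R = 8+5+6+6 = 25 ⇒ 25 days.

25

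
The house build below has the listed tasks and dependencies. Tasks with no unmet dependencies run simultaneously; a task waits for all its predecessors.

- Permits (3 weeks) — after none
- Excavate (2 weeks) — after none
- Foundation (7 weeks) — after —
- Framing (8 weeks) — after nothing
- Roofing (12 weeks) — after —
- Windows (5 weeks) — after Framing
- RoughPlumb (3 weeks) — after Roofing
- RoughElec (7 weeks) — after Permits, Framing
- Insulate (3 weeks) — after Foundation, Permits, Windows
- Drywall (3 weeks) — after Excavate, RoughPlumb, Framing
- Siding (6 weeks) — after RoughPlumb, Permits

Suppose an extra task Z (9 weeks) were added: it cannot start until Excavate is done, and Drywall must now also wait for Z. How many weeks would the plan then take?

21

Originally the plan takes 21 weeks.
With Z inserted, Drywall now waits for max(Excavate, RoughPlumb, Framing, Z).
New critical path: Roofing→RoughPlumb→Siding = 12+3+6 = 21 ⇒ 21 weeks.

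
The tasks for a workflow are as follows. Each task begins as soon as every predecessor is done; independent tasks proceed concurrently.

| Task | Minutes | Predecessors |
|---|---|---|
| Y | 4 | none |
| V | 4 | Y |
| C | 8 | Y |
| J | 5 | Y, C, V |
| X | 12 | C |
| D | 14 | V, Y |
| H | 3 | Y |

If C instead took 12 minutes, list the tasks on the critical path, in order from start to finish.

Y, C, X

As given, the longest chain is Y→C→X = 4+8+12 = 24, so the finish is 24 minutes.
C lies on that path, so at 12 minutes the path becomes 28 minutes.
No other chain overtakes it, so the finish is 28 minutes.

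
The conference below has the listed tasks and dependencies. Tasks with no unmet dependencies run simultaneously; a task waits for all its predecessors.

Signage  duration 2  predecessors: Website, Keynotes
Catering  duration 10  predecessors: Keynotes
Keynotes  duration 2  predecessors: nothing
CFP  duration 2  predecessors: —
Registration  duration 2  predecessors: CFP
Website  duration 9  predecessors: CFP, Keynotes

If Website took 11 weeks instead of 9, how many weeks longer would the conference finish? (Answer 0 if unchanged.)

2

Actual critical path: CFP→Website→Signage = 2+9+2 = 13 ⇒ 13 weeks.
Website is on the critical path; changing it to 11 makes that path 15 weeks.
That remains the longest chain; total 15 weeks.
Change in finish: 15 − 13 = +2 weeks.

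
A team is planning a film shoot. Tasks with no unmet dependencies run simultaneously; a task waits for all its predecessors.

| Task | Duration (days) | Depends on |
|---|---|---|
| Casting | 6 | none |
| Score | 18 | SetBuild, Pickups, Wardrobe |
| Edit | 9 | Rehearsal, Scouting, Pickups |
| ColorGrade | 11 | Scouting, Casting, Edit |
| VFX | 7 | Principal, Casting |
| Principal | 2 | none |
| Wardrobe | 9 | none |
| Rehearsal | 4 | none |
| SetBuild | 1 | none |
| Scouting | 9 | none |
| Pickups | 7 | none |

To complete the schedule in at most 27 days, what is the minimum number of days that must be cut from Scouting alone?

2

Current finish: 29 days; target: 27.
Scouting is on every critical path, so each day cut from Scouting cuts the finish by one (this holds down to a finish of 27).
Need 29 − 27 = 2 days off Scouting → Scouting becomes 7 days, finish becomes 27.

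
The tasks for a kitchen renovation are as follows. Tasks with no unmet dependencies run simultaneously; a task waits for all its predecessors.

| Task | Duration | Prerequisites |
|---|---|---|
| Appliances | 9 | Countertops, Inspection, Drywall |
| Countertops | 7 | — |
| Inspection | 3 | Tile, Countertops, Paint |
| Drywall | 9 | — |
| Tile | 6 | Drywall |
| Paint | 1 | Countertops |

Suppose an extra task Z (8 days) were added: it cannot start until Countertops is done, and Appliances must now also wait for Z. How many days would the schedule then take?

27

Originally the schedule takes 27 days.
With Z inserted, Appliances now waits for max(Countertops, Inspection, Drywall, Z).
New critical path: Drywall→Tile→Inspection→Appliances = 9+6+3+9 = 27 ⇒ 27 days.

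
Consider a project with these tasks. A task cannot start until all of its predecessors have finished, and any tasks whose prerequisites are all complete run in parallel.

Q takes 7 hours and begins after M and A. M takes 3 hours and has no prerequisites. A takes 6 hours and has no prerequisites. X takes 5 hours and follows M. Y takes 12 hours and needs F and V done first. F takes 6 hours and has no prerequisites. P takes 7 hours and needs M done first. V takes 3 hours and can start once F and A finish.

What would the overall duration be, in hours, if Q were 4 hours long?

21

Actual critical path: A→V→Y = 6+3+12 = 21 ⇒ 21 hours.
The longest path through Q is only 13 hours, so Q has float 8.
The critical path is still A→V→Y; finish is now 21 hours.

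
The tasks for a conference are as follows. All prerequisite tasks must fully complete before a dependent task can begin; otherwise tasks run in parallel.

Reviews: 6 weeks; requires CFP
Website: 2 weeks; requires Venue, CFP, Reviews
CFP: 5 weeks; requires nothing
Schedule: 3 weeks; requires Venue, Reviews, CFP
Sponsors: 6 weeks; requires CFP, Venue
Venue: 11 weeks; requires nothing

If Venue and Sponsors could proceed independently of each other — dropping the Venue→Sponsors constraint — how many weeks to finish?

14

Original critical path: Venue→Sponsors = 11+6 = 17 ⇒ 17 weeks.
Without Venue→Sponsors, Sponsors's earliest start moves from 11 to 5.
New critical path: Venue→Schedule = 11+3 = 14 ⇒ 14 weeks.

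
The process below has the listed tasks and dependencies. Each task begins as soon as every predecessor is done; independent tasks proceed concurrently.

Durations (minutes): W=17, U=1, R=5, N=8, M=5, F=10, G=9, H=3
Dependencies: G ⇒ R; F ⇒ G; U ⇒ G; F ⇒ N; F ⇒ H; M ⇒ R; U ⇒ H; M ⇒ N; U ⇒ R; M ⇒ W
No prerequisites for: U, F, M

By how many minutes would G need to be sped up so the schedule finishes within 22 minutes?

Current finish: 24 minutes; target: 22.
G is on every critical path, so each minute cut from G cuts the finish by one (this holds down to a finish of 22).
Need 24 − 22 = 2 minutes off G → G becomes 7 minutes, finish becomes 22.

2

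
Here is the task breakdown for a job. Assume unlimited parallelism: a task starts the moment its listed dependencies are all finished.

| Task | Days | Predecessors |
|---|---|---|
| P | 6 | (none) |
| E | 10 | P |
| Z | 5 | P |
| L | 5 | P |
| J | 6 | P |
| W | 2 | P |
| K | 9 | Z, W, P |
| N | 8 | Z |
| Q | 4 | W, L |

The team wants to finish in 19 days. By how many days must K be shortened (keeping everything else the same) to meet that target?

Current finish: 20 days; target: 19.
K is on every critical path, so each day cut from K cuts the finish by one (this holds down to a finish of 19).
Need 20 − 19 = 1 day off K → K becomes 8 days, finish becomes 19.

1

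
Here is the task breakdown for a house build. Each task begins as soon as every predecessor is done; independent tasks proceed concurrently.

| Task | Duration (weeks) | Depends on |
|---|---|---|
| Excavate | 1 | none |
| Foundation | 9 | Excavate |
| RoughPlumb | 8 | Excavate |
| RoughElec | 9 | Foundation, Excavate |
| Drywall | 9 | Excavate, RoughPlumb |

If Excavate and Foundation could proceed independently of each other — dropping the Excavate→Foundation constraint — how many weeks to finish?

18

Before: longest chain Excavate→Foundation→RoughElec = 1+9+9 = 19, finish 19.
Without Excavate→Foundation, Foundation's earliest start moves from 1 to 0.
New critical path: Excavate→RoughPlumb→Drywall = 1+8+9 = 18 ⇒ 18 weeks.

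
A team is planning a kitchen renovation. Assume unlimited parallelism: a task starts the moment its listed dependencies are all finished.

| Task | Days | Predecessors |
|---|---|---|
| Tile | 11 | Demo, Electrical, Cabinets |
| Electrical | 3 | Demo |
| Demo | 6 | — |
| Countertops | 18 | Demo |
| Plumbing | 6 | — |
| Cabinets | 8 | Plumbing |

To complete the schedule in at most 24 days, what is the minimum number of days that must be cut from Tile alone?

Current finish: 25 days; target: 24.
Tile is on every critical path, so each day cut from Tile cuts the finish by one (this holds down to a finish of 24).
Need 25 − 24 = 1 day off Tile → Tile becomes 10 days, finish becomes 24.

1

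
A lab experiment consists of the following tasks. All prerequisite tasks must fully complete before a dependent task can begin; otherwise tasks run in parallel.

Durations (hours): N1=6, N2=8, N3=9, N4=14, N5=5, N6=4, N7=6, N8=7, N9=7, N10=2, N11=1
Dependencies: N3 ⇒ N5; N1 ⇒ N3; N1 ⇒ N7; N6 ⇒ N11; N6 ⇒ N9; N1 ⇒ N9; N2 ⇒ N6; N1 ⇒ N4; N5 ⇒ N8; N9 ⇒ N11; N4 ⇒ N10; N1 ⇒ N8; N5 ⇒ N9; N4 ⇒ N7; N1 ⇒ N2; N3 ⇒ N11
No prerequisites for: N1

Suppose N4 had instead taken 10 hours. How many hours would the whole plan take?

Baseline: N1→N3→N5→N9→N11 = 6+9+5+7+1 = 28 → 28 hours.
The longest path through N4 is only 26 hours, so N4 has float 2.
No other chain overtakes it, so the finish is 28 hours.

28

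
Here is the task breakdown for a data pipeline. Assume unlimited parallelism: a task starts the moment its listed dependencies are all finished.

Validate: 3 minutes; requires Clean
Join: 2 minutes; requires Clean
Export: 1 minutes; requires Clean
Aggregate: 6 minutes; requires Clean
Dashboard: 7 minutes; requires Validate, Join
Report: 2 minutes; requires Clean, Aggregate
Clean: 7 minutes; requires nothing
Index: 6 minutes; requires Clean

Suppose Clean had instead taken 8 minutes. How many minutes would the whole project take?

18

Critical path before the change: Clean→Validate→Dashboard = 7+3+7 = 17 giving 17 minutes.
Clean is on the critical path; changing it to 8 makes that path 18 minutes.
The critical path is still Clean→Validate→Dashboard; finish is now 18 minutes.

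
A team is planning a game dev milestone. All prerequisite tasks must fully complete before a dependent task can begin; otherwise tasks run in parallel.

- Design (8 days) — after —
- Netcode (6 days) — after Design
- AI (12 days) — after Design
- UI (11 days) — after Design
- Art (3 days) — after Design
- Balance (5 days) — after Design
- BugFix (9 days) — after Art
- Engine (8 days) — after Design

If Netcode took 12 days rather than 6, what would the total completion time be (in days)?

20

Actual critical path: Design→Art→BugFix = 8+3+9 = 20 ⇒ 20 days.
Netcode has 6 days of float (longest path through it is 14).
That remains the longest chain; total 20 days.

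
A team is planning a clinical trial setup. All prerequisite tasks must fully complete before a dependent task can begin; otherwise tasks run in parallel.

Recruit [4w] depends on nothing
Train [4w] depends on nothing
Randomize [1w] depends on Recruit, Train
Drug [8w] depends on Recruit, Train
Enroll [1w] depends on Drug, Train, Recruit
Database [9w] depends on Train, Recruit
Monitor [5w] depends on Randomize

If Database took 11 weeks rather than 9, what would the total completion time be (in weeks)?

Actual critical path: Train→Database = 4+9 = 13 ⇒ 13 weeks.
Database lies on that path, so at 11 weeks the path becomes 15 weeks.
New critical path: Recruit→Database = 4+11 = 15 ⇒ 15 weeks.

15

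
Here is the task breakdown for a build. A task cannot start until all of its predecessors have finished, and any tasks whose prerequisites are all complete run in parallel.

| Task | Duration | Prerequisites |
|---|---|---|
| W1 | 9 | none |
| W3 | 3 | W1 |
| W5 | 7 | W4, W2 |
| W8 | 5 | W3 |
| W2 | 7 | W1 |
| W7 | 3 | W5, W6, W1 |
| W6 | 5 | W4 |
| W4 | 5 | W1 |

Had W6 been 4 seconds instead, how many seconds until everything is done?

Actual critical path: W1→W2→W5→W7 = 9+7+7+3 = 26 ⇒ 26 seconds.
The longest path through W6 is only 22 seconds, so W6 has float 4.
No other chain overtakes it, so the finish is 26 seconds.

26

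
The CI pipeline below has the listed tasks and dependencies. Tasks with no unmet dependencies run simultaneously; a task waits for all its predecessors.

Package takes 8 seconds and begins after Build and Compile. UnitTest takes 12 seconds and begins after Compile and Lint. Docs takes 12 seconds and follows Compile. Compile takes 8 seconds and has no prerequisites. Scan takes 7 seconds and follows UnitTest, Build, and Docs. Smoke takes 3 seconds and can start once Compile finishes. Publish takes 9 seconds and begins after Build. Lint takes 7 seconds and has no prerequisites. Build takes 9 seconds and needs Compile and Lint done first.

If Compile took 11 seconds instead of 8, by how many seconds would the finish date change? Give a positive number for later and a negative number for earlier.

Actual critical path: Compile→UnitTest→Scan = 8+12+7 = 27 ⇒ 27 seconds.
Compile lies on that path, so at 11 seconds the path becomes 30 seconds.
That remains the longest chain; total 30 seconds.
Change in finish: 30 − 27 = +3 seconds.

3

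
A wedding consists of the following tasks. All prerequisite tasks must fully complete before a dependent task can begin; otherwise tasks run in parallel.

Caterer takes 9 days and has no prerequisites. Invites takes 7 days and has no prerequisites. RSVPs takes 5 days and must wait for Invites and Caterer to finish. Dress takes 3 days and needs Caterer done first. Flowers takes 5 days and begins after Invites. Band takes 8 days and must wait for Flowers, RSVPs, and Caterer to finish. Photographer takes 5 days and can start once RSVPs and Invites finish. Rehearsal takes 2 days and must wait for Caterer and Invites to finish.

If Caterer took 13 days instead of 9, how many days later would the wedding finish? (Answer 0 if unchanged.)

Baseline: Caterer→RSVPs→Band = 9+5+8 = 22 → 22 days.
Caterer is on the critical path; changing it to 13 makes that path 26 days.
No other chain overtakes it, so the finish is 26 days.
Change in finish: 26 − 22 = +4 days.

4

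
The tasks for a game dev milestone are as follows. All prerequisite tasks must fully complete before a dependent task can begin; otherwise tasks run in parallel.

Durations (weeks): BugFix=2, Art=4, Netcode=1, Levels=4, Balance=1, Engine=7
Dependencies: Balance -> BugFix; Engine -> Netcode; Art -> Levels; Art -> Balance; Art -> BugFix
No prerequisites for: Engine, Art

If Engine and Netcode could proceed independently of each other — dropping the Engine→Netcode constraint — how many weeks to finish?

Before: longest chain Engine→Netcode = 7+1 = 8, finish 8.
Without Engine→Netcode, Netcode's earliest start moves from 7 to 0.
After: Art→Levels = 4+4 = 8 → 8 weeks.

8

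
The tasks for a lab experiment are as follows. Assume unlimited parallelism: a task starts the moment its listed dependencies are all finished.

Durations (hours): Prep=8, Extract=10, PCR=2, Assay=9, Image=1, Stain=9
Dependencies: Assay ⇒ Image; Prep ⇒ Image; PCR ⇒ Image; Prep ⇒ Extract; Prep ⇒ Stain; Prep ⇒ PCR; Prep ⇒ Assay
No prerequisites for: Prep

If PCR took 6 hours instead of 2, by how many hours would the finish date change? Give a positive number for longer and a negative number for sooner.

0

The binding path is Prep→Extract = 8+10 = 18; finish at 18 hours.
PCR is off the critical path — its longest chain is 11 hours, giving 7 of slack.
No other chain overtakes it, so the finish is 18 hours.
Change in finish: 18 − 18 = +0 hours.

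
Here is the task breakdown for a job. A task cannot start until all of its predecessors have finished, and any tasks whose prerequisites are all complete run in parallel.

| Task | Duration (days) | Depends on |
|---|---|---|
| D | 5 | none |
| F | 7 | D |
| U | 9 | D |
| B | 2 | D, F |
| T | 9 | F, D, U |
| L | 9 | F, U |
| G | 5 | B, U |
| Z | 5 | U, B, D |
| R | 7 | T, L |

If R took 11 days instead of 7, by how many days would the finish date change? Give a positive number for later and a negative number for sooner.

Critical path before the change: D→U→T→R = 5+9+9+7 = 30 giving 30 days.
R lies on that path, so at 11 days the path becomes 34 days.
That remains the longest chain; total 34 days.
Change in finish: 34 − 30 = +4 days.

4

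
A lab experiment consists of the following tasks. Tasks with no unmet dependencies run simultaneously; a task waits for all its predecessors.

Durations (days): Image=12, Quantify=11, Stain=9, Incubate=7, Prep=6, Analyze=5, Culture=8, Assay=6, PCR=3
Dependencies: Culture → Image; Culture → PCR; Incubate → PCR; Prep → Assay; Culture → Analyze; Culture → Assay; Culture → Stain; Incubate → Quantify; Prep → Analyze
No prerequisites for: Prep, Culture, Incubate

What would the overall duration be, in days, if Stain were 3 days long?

The binding path is Culture→Image = 8+12 = 20; finish at 20 days.
Stain is off the critical path — its longest chain is 17 days, giving 3 of slack.
No other chain overtakes it, so the finish is 20 days.

20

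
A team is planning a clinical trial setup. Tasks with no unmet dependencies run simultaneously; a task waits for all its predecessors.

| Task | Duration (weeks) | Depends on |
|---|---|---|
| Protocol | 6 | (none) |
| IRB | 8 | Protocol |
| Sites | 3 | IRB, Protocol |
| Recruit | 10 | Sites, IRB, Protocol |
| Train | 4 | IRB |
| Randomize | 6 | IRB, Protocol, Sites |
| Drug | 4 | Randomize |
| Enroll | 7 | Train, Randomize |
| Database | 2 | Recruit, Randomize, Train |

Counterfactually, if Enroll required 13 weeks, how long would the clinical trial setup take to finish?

36

Actual critical path: Protocol→IRB→Sites→Randomize→Enroll = 6+8+3+6+7 = 30 ⇒ 30 weeks.
Since Enroll is critical, the +6 change carries straight to that chain (now 36 weeks).
No other chain overtakes it, so the finish is 36 weeks.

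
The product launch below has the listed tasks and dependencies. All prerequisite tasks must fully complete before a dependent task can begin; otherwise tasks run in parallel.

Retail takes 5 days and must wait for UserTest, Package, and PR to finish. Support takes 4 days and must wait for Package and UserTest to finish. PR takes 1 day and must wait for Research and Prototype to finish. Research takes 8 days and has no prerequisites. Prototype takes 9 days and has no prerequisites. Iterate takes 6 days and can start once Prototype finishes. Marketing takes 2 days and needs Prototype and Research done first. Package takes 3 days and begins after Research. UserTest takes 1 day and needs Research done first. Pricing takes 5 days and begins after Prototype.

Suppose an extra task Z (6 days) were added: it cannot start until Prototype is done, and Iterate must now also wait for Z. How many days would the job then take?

21

Originally the job takes 16 days.
With Z inserted, Iterate now waits for max(Prototype, Z).
New critical path: Prototype→Z→Iterate = 9+6+6 = 21 ⇒ 21 days.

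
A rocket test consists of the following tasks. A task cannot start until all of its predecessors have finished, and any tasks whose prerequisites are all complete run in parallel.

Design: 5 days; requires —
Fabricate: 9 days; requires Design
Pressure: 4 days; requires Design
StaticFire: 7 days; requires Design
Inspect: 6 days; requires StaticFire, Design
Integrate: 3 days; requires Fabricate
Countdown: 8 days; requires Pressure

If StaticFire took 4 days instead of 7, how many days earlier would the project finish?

1

The binding path is Design→StaticFire→Inspect = 5+7+6 = 18; finish at 18 days.
Since StaticFire is critical, the -3 change carries straight to that chain (now 15 days).
Now Design→Fabricate→Integrate = 5+9+3 = 17 is longest, so the finish becomes 17 days.
Change in finish: 17 − 18 = -1 days.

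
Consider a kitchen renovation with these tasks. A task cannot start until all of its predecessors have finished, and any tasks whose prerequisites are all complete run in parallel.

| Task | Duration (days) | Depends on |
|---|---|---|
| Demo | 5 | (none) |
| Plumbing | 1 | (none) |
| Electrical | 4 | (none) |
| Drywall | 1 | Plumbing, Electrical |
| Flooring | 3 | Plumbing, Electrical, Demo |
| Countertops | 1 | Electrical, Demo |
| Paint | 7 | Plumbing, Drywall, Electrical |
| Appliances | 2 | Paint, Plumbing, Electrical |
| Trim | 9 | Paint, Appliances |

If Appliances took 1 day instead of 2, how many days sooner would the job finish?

1

Actual critical path: Electrical→Drywall→Paint→Appliances→Trim = 4+1+7+2+9 = 23 ⇒ 23 days.
Appliances lies on that path, so at 1 day the path becomes 22 days.
The critical path is still Electrical→Drywall→Paint→Appliances→Trim; finish is now 22 days.
Change in finish: 22 − 23 = -1 days.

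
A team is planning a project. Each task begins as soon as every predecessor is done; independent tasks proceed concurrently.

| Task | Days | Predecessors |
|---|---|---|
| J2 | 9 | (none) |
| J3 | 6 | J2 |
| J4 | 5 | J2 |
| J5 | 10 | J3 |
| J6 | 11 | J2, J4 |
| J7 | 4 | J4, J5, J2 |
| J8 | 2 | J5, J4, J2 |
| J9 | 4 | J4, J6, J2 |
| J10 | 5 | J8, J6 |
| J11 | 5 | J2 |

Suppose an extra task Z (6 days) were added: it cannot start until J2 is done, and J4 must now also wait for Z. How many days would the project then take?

Originally the project takes 32 days.
With Z inserted, J4 now waits for max(J2, Z).
New critical path: J2→Z→J4→J6→J10 = 9+6+5+11+5 = 36 ⇒ 36 days.

36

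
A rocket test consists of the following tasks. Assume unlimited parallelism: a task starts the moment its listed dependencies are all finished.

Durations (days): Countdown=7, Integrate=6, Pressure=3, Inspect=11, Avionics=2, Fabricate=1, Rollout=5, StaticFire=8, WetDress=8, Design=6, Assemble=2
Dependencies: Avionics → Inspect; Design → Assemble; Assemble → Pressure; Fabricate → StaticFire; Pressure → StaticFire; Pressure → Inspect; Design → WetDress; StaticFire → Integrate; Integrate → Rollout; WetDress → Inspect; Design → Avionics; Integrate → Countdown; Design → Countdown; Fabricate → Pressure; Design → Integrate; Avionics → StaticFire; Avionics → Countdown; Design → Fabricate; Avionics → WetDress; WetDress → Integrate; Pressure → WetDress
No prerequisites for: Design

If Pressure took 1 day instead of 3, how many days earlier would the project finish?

2

The binding path is Design→Assemble→Pressure→WetDress→Integrate→Countdown = 6+2+3+8+6+7 = 32; finish at 32 days.
Pressure is on the critical path; changing it to 1 makes that path 30 days.
That remains the longest chain; total 30 days.
Change in finish: 30 − 32 = -2 days.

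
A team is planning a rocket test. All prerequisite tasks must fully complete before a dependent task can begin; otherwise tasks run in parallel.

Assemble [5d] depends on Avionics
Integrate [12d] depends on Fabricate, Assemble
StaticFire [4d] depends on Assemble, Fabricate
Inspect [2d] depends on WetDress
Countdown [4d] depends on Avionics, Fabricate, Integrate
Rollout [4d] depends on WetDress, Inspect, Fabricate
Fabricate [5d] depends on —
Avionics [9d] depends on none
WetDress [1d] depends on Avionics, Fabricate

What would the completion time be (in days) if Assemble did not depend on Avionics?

Before: longest chain Avionics→Assemble→Integrate→Countdown = 9+5+12+4 = 30, finish 30.
Without Avionics→Assemble, Assemble's earliest start moves from 9 to 0.
The longest chain is now Fabricate→Integrate→Countdown = 5+12+4 = 21, so the schedule takes 21 days.

21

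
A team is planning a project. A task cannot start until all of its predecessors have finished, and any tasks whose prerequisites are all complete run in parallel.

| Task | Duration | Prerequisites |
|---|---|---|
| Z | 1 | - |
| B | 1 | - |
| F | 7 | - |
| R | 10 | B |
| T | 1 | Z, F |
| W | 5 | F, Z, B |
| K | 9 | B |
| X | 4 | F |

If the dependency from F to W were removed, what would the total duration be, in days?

Original critical path: F→W = 7+5 = 12 ⇒ 12 days.
Without F→W, W's earliest start moves from 7 to 1.
After: F→X = 7+4 = 11 → 11 days.

11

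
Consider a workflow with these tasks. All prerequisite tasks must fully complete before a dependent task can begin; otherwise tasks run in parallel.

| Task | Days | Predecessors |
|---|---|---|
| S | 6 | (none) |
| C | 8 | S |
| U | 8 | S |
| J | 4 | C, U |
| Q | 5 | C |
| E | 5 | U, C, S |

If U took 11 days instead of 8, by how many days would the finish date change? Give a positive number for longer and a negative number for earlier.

Actual critical path: S→U→E = 6+8+5 = 19 ⇒ 19 days.
Since U is critical, the +3 change carries straight to that chain (now 22 days).
That remains the longest chain; total 22 days.
Change in finish: 22 − 19 = +3 days.

3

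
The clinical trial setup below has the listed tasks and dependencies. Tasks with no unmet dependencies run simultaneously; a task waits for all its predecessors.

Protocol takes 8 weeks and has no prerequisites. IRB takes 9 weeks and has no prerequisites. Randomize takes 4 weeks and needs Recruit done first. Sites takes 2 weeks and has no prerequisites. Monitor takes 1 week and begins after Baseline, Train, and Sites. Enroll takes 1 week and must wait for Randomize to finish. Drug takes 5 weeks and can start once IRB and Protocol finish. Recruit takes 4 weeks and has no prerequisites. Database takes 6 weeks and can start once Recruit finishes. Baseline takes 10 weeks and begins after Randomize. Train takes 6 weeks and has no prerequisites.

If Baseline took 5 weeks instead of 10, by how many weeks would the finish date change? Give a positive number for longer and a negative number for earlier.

Actual critical path: Recruit→Randomize→Baseline→Monitor = 4+4+10+1 = 19 ⇒ 19 weeks.
Baseline lies on that path, so at 5 weeks the path becomes 14 weeks.
New critical path: IRB→Drug = 9+5 = 14 ⇒ 14 weeks.
Change in finish: 14 − 19 = -5 weeks.

-5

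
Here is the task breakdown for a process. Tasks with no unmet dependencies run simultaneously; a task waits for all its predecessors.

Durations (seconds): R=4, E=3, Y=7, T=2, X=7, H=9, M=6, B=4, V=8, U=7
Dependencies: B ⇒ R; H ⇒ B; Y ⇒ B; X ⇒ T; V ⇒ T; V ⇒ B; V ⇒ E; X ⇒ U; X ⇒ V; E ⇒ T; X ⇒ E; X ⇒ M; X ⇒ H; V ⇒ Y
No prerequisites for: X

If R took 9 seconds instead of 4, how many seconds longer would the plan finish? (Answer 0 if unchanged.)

Baseline: X→V→Y→B→R = 7+8+7+4+4 = 30 → 30 seconds.
R lies on that path, so at 9 seconds the path becomes 35 seconds.
That remains the longest chain; total 35 seconds.
Change in finish: 35 − 30 = +5 seconds.

5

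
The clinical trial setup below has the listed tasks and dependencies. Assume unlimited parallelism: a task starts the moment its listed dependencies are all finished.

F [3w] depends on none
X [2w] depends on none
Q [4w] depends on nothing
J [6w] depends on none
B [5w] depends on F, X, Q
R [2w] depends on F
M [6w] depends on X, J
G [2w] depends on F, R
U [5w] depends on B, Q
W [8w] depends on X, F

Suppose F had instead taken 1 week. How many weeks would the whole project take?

As given, the longest chain is Q→B→U = 4+5+5 = 14, so the finish is 14 weeks.
F has 1 week of float (longest path through it is 13).
The critical path is still Q→B→U; finish is now 14 weeks.

14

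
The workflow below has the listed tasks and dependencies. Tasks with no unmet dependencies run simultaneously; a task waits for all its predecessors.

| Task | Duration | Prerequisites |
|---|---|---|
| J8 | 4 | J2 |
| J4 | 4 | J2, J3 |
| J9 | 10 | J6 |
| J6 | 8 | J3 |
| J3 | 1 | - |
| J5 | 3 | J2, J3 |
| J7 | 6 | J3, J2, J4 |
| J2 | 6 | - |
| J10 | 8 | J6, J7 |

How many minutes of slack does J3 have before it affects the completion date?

5

J2→J4→J7→J10 = 6+4+6+8 = 24 sets the makespan at 24 minutes.
The longest chain containing J3 totals 19 minutes.
Float = 24 − 19 = 5.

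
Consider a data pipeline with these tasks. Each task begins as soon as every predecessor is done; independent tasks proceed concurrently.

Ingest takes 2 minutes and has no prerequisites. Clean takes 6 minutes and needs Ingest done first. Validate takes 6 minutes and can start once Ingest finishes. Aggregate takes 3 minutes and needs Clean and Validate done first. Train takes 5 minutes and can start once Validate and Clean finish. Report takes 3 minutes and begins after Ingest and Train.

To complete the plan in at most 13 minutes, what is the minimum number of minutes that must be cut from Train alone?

3

Current finish: 16 minutes; target: 13.
Train is on every critical path, so each minute cut from Train cuts the finish by one (this holds down to a finish of 12).
Need 16 − 13 = 3 minutes off Train → Train becomes 2 minutes, finish becomes 13.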